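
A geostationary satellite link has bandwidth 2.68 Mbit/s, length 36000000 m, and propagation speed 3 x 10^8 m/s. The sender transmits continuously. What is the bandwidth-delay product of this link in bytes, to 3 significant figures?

40200 bytes

Propagation delay = 36000000 / 300000000 = 0.12 s.
BDP = R × t_prop = 2680000 × 0.12 = 321600 bits.
In bytes: 321600/8 = 40200 bytes.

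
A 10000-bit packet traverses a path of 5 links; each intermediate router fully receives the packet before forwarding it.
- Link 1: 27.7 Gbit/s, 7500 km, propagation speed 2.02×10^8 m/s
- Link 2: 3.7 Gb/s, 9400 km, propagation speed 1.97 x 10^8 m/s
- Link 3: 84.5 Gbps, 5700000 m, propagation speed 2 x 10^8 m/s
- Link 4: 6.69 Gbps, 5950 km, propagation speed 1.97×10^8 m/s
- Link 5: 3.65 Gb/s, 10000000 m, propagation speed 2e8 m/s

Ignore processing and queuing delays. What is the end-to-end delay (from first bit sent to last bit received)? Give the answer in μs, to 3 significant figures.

Transmission delays (L/R per hop): 0.361011, 2.7027, 0.118343, 1.49477, 2.73973 μs; sum = 7.41655 μs.
Propagation delays (d/s per hop): 37128.7, 47715.7, 28500, 30203, 50000 μs; sum = 193547 μs.
End-to-end = 194000 μs.

194000 μs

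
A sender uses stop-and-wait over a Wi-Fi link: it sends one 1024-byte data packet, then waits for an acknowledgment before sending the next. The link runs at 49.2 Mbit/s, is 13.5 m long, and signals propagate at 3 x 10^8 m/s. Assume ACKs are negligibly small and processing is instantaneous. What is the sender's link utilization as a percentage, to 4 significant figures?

99.95 %

t_tx = L/R = 8192/49200000 = 0.000166504 s.
t_prop = 13.5/300000000 = 4.5e-08 s; RTT = 9e-08 s.
Cycle = t_tx + RTT = 0.000166594 s.
Utilization = t_tx / cycle = 0.000166504/0.000166594 = 99.95 %.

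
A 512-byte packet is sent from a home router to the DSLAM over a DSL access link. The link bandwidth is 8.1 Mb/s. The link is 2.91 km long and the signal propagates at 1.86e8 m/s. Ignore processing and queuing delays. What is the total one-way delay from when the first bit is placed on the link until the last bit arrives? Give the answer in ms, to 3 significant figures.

0.521 ms

L = 512 × 8 = 4096 bits.
Transmission delay = L/R = 4096 / 8100000 = 0.505679 ms.
Propagation delay = d/s = 2910 m / 186000000 m/s = 0.0156452 ms.
Total = 0.521 ms.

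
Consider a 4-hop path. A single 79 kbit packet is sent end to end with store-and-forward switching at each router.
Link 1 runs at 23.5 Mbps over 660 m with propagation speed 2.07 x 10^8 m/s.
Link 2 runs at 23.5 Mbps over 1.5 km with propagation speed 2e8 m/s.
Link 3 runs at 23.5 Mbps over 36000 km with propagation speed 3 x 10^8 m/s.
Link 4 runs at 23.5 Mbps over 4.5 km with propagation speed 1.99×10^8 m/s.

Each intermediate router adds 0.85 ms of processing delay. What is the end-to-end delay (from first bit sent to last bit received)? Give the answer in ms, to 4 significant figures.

136.0 ms

L = 79000 bits.
Transmission delay per hop = L/R = 79000/23500000 = 3.3617 ms; 4 hops → 13.4468 ms.
Propagation delays (d/s per hop): 0.00318841, 0.0075, 120, 0.0226131 ms; sum = 120.033 ms.
Processing at 3 router(s): 3 × 0.85 ms = 2.55 ms.
End-to-end = 136.0 ms.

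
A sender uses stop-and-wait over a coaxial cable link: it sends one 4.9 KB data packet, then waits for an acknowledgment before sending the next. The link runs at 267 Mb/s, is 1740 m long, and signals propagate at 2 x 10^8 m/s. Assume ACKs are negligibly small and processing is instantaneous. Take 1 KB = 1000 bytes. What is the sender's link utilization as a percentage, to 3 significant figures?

89.4 %

t_tx = L/R = 39200/267000000 = 0.000146816 s.
t_prop = 1740/200000000 = 8.7e-06 s; RTT = 1.74e-05 s.
Cycle = t_tx + RTT = 0.000164216 s.
Utilization = t_tx / cycle = 0.000146816/0.000164216 = 89.4 %.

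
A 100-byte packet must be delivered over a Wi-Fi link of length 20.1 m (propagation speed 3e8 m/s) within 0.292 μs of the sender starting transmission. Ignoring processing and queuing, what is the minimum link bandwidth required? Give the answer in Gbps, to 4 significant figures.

L = 800 bits.
Propagation delay = 20.1 / 300000000 = 0.067 μs.
Transmission budget = 0.292 − 0.067 = 0.225 μs.
R ≥ L / t_tx = 800 bits / 2.25e-07 s = 3.556 Gbps.

3.556 Gbps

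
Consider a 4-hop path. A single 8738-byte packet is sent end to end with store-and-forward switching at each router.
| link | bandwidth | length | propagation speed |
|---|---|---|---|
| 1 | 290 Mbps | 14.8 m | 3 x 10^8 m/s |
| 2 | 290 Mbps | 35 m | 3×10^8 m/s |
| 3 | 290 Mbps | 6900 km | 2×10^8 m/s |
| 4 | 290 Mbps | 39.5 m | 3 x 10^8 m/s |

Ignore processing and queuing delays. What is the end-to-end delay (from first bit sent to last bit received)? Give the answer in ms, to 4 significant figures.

L = 8738 × 8 = 69904 bits.
Transmission delay per hop = L/R = 69904/290000000 = 0.241048 ms; 4 hops → 0.964193 ms.
Propagation delays (d/s per hop): 4.93333e-05, 0.000116667, 34.5, 0.000131667 ms; sum = 34.5003 ms.
End-to-end = 35.46 ms.

35.46 ms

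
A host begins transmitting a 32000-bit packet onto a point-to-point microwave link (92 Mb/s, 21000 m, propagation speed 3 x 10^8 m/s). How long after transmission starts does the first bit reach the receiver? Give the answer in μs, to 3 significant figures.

First bit experiences only propagation delay: d/s = 21000/300000000 = 70.0 μs.

70.0 μs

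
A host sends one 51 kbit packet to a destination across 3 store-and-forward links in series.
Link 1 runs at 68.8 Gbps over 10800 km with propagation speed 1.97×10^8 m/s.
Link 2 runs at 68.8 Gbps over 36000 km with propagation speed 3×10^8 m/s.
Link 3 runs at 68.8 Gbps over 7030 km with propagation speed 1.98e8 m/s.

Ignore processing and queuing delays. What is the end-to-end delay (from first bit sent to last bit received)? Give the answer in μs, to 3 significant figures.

L = 51000 bits.
Transmission delay per hop = L/R = 51000/68800000000 = 0.741279 μs; 3 hops → 2.22384 μs.
Propagation delays (d/s per hop): 54822.3, 120000, 35505.1 μs; sum = 210327 μs.
End-to-end = 210000 μs.

210000 μs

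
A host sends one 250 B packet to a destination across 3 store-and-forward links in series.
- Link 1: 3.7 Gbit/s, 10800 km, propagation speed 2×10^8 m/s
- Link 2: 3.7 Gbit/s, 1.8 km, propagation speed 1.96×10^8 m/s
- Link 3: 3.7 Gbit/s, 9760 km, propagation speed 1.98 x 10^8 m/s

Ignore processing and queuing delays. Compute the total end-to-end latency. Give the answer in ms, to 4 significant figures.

L = 250 × 8 = 2000 bits.
Transmission delay per hop = L/R = 2000/3700000000 = 0.000540541 ms; 3 hops → 0.00162162 ms.
Propagation delays (d/s per hop): 54, 0.00918367, 49.2929 ms; sum = 103.302 ms.
End-to-end = 103.3 ms.

103.3 ms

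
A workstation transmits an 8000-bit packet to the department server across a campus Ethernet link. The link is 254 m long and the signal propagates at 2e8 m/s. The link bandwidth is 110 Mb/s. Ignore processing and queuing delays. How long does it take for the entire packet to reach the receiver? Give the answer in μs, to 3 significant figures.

Transmission delay = L/R = 8000 / 110000000 = 72.7273 μs.
Propagation delay = d/s = 254 m / 200000000 m/s = 1.27 μs.
Total = 74.0 μs.

74.0 μs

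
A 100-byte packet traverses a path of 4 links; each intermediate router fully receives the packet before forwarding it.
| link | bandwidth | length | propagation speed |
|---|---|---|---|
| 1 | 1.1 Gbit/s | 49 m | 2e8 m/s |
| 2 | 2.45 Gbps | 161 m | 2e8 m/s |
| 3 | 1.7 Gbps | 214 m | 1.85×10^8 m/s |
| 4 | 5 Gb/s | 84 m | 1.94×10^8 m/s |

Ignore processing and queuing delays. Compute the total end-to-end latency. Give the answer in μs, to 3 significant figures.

L = 100 × 8 = 800 bits.
Transmission delays (L/R per hop): 0.727273, 0.326531, 0.470588, 0.16 μs; sum = 1.68439 μs.
Propagation delays (d/s per hop): 0.245, 0.805, 1.15676, 0.43299 μs; sum = 2.63975 μs.
End-to-end = 4.32 μs.

4.32 μs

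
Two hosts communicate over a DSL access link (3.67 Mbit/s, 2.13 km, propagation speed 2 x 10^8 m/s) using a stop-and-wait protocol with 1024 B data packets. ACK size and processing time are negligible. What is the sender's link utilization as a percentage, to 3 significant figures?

99.1 %

t_tx = L/R = 8192/3670000 = 0.00223215 s.
t_prop = 2130/200000000 = 1.065e-05 s; RTT = 2.13e-05 s.
Cycle = t_tx + RTT = 0.00225345 s.
Utilization = t_tx / cycle = 0.00223215/0.00225345 = 99.1 %.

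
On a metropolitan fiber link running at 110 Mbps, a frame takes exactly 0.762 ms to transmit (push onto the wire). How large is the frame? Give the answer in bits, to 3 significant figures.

L = R × t_tx = 110000000 b/s × 0.000762 s = 83820 bits.

83800 bits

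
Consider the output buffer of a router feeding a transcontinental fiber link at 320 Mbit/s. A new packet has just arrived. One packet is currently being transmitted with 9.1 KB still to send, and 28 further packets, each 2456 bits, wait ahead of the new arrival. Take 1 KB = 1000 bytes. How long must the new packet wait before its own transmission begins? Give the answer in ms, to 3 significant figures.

Each queued packet: L/R = 2456/320000000 = 0.007675 ms.
28 queued → 0.2149 ms.
Plus remaining 72800 bits of current packet: 0.2275 ms.
Queuing delay = 0.442 ms.

0.442 ms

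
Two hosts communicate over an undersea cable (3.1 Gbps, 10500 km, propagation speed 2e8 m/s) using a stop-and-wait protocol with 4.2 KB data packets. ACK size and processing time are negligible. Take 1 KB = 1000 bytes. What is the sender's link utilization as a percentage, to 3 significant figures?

t_tx = L/R = 33600/3100000000 = 1.08387e-05 s.
t_prop = 10500000/200000000 = 0.0525 s; RTT = 0.105 s.
Cycle = t_tx + RTT = 0.105011 s.
Utilization = t_tx / cycle = 1.08387e-05/0.105011 = 0.0103 %.

0.0103 %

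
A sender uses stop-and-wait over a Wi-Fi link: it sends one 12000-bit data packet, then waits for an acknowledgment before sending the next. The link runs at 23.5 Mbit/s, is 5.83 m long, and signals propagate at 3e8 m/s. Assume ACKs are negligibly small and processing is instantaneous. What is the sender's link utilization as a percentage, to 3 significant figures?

100 %

t_tx = L/R = 12000/23500000 = 0.000510638 s.
t_prop = 5.83/300000000 = 1.94333e-08 s; RTT = 3.88667e-08 s.
Cycle = t_tx + RTT = 0.000510677 s.
Utilization = t_tx / cycle = 0.000510638/0.000510677 = 100 %.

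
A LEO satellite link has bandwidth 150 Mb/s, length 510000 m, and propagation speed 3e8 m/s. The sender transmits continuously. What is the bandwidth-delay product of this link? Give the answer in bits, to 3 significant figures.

255000 bits

Propagation delay = 510000 / 300000000 = 0.0017 s.
BDP = R × t_prop = 150000000 × 0.0017 = 255000 bits.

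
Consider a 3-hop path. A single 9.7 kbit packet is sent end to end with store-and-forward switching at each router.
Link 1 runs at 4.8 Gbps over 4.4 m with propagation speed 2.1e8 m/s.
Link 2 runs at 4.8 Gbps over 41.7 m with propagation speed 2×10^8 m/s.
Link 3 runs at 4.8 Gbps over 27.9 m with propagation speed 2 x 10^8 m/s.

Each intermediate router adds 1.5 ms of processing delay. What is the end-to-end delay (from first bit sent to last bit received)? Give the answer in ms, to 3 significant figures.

L = 9700 bits.
Transmission delay per hop = L/R = 9700/4800000000 = 0.00202083 ms; 3 hops → 0.0060625 ms.
Propagation delays (d/s per hop): 2.09524e-05, 0.0002085, 0.0001395 ms; sum = 0.000368952 ms.
Processing at 2 router(s): 2 × 1.5 ms = 3 ms.
End-to-end = 3.01 ms.

3.01 ms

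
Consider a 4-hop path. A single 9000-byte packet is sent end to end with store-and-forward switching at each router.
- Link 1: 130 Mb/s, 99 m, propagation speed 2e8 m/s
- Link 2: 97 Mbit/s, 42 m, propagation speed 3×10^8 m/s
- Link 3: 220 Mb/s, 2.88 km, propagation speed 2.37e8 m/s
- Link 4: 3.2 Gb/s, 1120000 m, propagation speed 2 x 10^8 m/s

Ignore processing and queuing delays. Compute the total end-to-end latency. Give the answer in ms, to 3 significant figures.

7.26 ms

L = 9000 × 8 = 72000 bits.
Transmission delays (L/R per hop): 0.553846, 0.742268, 0.327273, 0.0225 ms; sum = 1.64589 ms.
Propagation delays (d/s per hop): 0.000495, 0.00014, 0.0121519, 5.6 ms; sum = 5.61279 ms.
End-to-end = 7.26 ms.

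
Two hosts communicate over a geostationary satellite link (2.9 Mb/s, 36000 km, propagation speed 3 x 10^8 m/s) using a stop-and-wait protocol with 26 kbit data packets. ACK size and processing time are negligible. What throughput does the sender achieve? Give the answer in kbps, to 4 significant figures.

t_tx = L/R = 26000/2900000 = 0.00896552 s.
t_prop = 36000000/300000000 = 0.12 s; RTT = 0.24 s.
Cycle = t_tx + RTT = 0.248966 s.
Throughput = L / cycle = 26000 / 0.248966 = 104.4 kbps.

104.4 kbps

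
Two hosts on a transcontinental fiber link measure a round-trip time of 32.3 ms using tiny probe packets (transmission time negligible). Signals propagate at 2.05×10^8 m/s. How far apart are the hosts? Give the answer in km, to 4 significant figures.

One-way propagation = RTT/2 = 16.15 ms.
d = s × t = 2.05e+08 × 0.01615 = 3311 km.

3311 km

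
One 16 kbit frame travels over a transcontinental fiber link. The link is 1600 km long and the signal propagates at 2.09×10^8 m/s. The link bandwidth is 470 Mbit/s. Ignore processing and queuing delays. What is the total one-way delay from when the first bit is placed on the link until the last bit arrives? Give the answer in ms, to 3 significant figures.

L = 16000 bits.
Transmission delay = L/R = 16000 / 470000000 = 0.0340426 ms.
Propagation delay = d/s = 1600000 m / 209000000 m/s = 7.6555 ms.
Total = 7.69 ms.

7.69 ms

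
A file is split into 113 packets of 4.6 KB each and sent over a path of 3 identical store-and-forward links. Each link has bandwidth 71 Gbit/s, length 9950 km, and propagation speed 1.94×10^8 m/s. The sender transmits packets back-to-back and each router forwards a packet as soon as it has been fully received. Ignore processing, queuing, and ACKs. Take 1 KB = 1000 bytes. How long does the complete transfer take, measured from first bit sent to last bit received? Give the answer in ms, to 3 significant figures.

Per-hop transmission t_tx = L/R = 36800/71000000000 = 0.00051831 ms.
Per-hop propagation t_prop = 9950000/194000000 = 51.2887 ms.
Pipeline fill: first packet needs 3·t_tx to clear all hops; remaining 112 packets each add one t_tx.
Total = (3+113-1)·t_tx + 3·t_prop = 115·0.00051831 + 3·51.2887 = 154 ms.

154 ms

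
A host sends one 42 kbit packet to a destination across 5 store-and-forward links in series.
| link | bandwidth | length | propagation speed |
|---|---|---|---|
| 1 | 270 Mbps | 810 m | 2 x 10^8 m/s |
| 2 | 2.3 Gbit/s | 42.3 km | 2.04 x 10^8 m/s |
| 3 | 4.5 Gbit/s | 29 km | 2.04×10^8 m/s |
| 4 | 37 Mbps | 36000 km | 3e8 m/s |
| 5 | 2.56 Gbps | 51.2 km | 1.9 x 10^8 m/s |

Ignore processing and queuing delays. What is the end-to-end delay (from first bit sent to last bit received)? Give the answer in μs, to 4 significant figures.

122000 μs

L = 42000 bits.
Transmission delays (L/R per hop): 155.556, 18.2609, 9.33333, 1135.14, 16.4063 μs; sum = 1334.69 μs.
Propagation delays (d/s per hop): 4.05, 207.353, 142.157, 120000, 269.474 μs; sum = 120623 μs.
End-to-end = 122000 μs.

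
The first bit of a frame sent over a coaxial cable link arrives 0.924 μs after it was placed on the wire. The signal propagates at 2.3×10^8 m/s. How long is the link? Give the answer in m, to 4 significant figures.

d = s × t_prop = 2.3e+08 × 9.24e-07 = 212.5 m.

212.5 m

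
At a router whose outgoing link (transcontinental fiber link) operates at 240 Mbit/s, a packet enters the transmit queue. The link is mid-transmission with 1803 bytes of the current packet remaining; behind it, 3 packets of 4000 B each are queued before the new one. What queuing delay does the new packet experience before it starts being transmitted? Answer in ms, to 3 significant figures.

0.460 ms

Each queued packet: L/R = 32000/240000000 = 0.133333 ms.
3 queued → 0.4 ms.
Plus remaining 14424 bits of current packet: 0.0601 ms.
Queuing delay = 0.460 ms.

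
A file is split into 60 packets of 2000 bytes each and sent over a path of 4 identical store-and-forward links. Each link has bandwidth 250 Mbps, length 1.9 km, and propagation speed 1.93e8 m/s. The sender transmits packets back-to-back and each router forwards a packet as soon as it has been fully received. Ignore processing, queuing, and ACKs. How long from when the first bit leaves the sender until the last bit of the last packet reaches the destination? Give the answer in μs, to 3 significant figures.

Per-hop transmission t_tx = L/R = 16000/250000000 = 64 μs.
Per-hop propagation t_prop = 1900/193000000 = 9.84456 μs.
Pipeline fill: first packet needs 4·t_tx to clear all hops; remaining 59 packets each add one t_tx.
Total = (4+60-1)·t_tx + 4·t_prop = 63·64 + 4·9.84456 = 4070 μs.

4070 μs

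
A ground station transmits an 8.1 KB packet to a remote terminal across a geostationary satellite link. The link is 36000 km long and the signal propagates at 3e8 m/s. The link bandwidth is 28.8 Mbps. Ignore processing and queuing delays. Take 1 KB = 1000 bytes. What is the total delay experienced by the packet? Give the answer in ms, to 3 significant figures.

L = 64800 bits.
Transmission delay = L/R = 64800 / 28800000 = 2.25 ms.
Propagation delay = d/s = 36000000 m / 300000000 m/s = 120 ms.
Total = 122 ms.

122 ms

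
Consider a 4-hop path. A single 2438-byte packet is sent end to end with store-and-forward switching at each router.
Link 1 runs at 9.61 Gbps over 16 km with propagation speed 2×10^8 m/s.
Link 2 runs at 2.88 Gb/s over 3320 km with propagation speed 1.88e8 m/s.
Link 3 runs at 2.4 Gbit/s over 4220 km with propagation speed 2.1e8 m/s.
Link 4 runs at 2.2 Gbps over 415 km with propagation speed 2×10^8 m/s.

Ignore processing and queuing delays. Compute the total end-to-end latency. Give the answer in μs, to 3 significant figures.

39900 μs

L = 2438 × 8 = 19504 bits.
Transmission delays (L/R per hop): 2.02955, 6.77222, 8.12667, 8.86545 μs; sum = 25.7939 μs.
Propagation delays (d/s per hop): 80, 17659.6, 20095.2, 2075 μs; sum = 39909.8 μs.
End-to-end = 39900 μs.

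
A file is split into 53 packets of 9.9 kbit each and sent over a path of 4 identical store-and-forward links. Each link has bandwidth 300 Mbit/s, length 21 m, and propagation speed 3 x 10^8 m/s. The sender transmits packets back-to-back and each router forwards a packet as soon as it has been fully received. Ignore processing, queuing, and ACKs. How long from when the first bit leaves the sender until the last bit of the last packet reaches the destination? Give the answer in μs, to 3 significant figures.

Per-hop transmission t_tx = L/R = 9900/300000000 = 33 μs.
Per-hop propagation t_prop = 21/300000000 = 0.07 μs.
Pipeline fill: first packet needs 4·t_tx to clear all hops; remaining 52 packets each add one t_tx.
Total = (4+53-1)·t_tx + 4·t_prop = 56·33 + 4·0.07 = 1850 μs.

1850 μs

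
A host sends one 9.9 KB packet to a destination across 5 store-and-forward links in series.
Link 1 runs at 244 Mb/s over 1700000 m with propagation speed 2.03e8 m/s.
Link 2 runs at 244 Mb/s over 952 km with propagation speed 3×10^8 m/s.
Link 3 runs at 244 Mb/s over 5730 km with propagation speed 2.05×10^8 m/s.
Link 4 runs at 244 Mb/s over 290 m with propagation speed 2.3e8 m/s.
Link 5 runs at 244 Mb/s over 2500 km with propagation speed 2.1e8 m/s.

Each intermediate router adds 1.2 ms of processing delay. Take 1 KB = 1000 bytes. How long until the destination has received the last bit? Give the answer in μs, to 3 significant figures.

L = 79200 bits.
Transmission delay per hop = L/R = 79200/244000000 = 324.59 μs; 5 hops → 1622.95 μs.
Propagation delays (d/s per hop): 8374.38, 3173.33, 27951.2, 1.26087, 11904.8 μs; sum = 51405 μs.
Processing at 4 router(s): 4 × 1.2 ms = 4800 μs.
End-to-end = 57800 μs.

57800 μs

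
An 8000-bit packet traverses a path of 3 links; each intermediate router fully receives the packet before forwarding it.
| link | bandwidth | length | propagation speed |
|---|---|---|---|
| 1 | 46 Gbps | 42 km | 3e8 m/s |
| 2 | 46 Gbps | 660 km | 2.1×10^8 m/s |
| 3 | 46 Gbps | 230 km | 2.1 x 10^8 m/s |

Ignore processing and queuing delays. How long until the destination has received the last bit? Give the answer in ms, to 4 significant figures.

4.379 ms

Transmission delay per hop = L/R = 8000/46000000000 = 0.000173913 ms; 3 hops → 0.000521739 ms.
Propagation delays (d/s per hop): 0.14, 3.14286, 1.09524 ms; sum = 4.3781 ms.
End-to-end = 4.379 ms.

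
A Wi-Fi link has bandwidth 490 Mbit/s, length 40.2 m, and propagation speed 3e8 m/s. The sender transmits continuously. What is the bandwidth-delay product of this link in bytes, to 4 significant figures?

Propagation delay = 40.2 / 300000000 = 1.34e-07 s.
BDP = R × t_prop = 490000000 × 1.34e-07 = 65.66 bits.
In bytes: 65.66/8 = 8.208 bytes.

8.208 bytes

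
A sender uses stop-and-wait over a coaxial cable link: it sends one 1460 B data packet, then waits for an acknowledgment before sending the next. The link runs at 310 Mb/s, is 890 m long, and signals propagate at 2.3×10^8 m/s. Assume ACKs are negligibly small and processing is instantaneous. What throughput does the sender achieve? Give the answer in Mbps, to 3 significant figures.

t_tx = L/R = 11680/310000000 = 3.76774e-05 s.
t_prop = 890/2.3e+08 = 3.86957e-06 s; RTT = 7.73913e-06 s.
Cycle = t_tx + RTT = 4.54165e-05 s.
Throughput = L / cycle = 11680 / 4.54165e-05 = 257 Mbps.

257 Mbps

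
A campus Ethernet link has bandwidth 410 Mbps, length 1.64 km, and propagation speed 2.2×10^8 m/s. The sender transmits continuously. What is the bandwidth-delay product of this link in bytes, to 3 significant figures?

382 bytes

Propagation delay = 1640 / 2.2e+08 = 7.45455e-06 s.
BDP = R × t_prop = 410000000 × 7.45455e-06 = 3056.36 bits.
In bytes: 3056.36/8 = 382 bytes.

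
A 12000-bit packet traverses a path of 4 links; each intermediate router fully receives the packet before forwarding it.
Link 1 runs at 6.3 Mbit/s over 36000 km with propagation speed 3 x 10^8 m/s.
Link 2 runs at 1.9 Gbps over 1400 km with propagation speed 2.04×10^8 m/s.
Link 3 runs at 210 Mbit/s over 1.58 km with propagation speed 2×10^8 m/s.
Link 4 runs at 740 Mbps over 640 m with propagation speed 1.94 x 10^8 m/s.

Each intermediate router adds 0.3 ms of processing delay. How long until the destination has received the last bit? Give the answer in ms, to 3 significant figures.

130 ms

Transmission delays (L/R per hop): 1.90476, 0.00631579, 0.0571429, 0.0162162 ms; sum = 1.98444 ms.
Propagation delays (d/s per hop): 120, 6.86275, 0.0079, 0.00329897 ms; sum = 126.874 ms.
Processing at 3 router(s): 3 × 0.3 ms = 0.9 ms.
End-to-end = 130 ms.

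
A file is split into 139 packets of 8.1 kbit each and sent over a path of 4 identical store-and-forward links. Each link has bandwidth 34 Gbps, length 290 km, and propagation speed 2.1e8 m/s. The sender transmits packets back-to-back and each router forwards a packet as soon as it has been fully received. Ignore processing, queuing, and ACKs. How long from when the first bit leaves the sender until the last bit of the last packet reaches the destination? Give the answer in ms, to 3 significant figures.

Per-hop transmission t_tx = L/R = 8100/34000000000 = 0.000238235 ms.
Per-hop propagation t_prop = 290000/210000000 = 1.38095 ms.
Pipeline fill: first packet needs 4·t_tx to clear all hops; remaining 138 packets each add one t_tx.
Total = (4+139-1)·t_tx + 4·t_prop = 142·0.000238235 + 4·1.38095 = 5.56 ms.

5.56 ms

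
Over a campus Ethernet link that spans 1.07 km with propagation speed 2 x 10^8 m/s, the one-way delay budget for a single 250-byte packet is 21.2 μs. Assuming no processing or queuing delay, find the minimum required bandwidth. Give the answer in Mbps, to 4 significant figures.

L = 2000 bits.
Propagation delay = 1070 / 200000000 = 5.35 μs.
Transmission budget = 21.2 − 5.35 = 15.85 μs.
R ≥ L / t_tx = 2000 bits / 1.585e-05 s = 126.2 Mbps.

126.2 Mbps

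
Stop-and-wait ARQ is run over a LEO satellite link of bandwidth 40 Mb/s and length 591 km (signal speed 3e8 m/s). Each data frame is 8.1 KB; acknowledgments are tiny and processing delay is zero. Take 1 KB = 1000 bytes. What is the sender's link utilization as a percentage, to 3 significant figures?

t_tx = L/R = 64800/40000000 = 0.00162 s.
t_prop = 591000/300000000 = 0.00197 s; RTT = 0.00394 s.
Cycle = t_tx + RTT = 0.00556 s.
Utilization = t_tx / cycle = 0.00162/0.00556 = 29.1 %.

29.1 %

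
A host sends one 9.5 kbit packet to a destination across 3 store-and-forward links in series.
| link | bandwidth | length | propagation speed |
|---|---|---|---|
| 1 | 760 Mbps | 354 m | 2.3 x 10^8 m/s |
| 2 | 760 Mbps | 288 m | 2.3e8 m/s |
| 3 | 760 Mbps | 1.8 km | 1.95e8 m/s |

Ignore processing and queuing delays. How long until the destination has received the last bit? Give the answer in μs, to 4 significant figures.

L = 9500 bits.
Transmission delay per hop = L/R = 9500/760000000 = 12.5 μs; 3 hops → 37.5 μs.
Propagation delays (d/s per hop): 1.53913, 1.25217, 9.23077 μs; sum = 12.0221 μs.
End-to-end = 49.52 μs.

49.52 μs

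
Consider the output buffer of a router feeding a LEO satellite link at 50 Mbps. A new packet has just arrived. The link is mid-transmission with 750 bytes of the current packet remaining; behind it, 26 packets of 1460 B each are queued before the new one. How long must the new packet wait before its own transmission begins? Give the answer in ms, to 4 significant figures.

6.194 ms

Each queued packet: L/R = 11680/50000000 = 0.2336 ms.
26 queued → 6.0736 ms.
Plus remaining 6000 bits of current packet: 0.12 ms.
Queuing delay = 6.194 ms.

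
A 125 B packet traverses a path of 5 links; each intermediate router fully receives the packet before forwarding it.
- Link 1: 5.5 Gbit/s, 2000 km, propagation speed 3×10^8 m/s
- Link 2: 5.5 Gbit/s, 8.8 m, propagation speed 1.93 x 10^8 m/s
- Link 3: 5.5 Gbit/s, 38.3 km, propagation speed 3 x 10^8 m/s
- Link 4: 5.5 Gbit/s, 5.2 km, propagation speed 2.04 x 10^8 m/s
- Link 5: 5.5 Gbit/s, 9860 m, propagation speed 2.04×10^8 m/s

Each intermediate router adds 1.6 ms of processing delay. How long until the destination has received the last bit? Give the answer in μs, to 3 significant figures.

L = 125 × 8 = 1000 bits.
Transmission delay per hop = L/R = 1000/5500000000 = 0.181818 μs; 5 hops → 0.909091 μs.
Propagation delays (d/s per hop): 6666.67, 0.0455959, 127.667, 25.4902, 48.3333 μs; sum = 6868.2 μs.
Processing at 4 router(s): 4 × 1.6 ms = 6400 μs.
End-to-end = 13300 μs.

13300 μs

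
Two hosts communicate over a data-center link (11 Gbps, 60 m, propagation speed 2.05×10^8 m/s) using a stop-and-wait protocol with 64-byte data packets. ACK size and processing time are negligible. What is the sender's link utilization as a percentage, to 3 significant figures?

7.37 %

t_tx = L/R = 512/11000000000 = 4.65455e-08 s.
t_prop = 60/2.05e+08 = 2.92683e-07 s; RTT = 5.85366e-07 s.
Cycle = t_tx + RTT = 6.31911e-07 s.
Utilization = t_tx / cycle = 4.65455e-08/6.31911e-07 = 7.37 %.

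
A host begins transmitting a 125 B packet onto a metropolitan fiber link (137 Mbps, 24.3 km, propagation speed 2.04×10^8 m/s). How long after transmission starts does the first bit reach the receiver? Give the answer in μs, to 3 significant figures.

119 μs

First bit experiences only propagation delay: d/s = 24300/204000000 = 119 μs.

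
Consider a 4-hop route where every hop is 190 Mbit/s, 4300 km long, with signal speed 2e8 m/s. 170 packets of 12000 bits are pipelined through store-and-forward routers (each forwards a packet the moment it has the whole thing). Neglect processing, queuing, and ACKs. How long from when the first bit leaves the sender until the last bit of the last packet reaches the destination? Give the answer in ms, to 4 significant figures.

Per-hop transmission t_tx = L/R = 12000/190000000 = 0.0631579 ms.
Per-hop propagation t_prop = 4300000/200000000 = 21.5 ms.
Pipeline fill: first packet needs 4·t_tx to clear all hops; remaining 169 packets each add one t_tx.
Total = (4+170-1)·t_tx + 4·t_prop = 173·0.0631579 + 4·21.5 = 96.93 ms.

96.93 ms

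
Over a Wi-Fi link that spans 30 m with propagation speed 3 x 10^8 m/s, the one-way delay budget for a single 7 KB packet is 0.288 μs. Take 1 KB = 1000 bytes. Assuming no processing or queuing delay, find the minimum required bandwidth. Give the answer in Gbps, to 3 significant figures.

L = 56000 bits.
Propagation delay = 30 / 300000000 = 0.1 μs.
Transmission budget = 0.288 − 0.1 = 0.188 μs.
R ≥ L / t_tx = 56000 bits / 1.88e-07 s = 298 Gbps.

298 Gbps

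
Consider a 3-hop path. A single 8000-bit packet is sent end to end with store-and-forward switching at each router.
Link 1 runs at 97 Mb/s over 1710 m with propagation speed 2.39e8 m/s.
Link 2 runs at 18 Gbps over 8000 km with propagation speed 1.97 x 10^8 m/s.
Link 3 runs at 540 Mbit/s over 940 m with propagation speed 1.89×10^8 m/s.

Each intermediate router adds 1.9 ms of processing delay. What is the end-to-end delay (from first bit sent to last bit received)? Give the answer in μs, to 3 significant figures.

44500 μs

Transmission delays (L/R per hop): 82.4742, 0.444444, 14.8148 μs; sum = 97.7335 μs.
Propagation delays (d/s per hop): 7.15481, 40609.1, 4.97354 μs; sum = 40621.3 μs.
Processing at 2 router(s): 2 × 1.9 ms = 3800 μs.
End-to-end = 44500 μs.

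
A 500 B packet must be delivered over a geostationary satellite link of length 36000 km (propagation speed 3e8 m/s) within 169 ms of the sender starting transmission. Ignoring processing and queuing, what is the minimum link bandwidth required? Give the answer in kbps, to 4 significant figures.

L = 4000 bits.
Propagation delay = 36000000 / 300000000 = 120 ms.
Transmission budget = 169 − 120 = 49 ms.
R ≥ L / t_tx = 4000 bits / 0.049 s = 81.63 kbps.

81.63 kbps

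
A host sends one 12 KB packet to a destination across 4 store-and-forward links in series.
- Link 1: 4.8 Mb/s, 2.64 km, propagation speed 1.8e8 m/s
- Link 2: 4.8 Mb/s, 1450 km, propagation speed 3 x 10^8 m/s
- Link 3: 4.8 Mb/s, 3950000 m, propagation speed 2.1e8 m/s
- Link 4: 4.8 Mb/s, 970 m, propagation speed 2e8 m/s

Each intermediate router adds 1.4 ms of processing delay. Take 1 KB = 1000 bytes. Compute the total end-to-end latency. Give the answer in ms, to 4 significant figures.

L = 96000 bits.
Transmission delay per hop = L/R = 96000/4800000 = 20 ms; 4 hops → 80 ms.
Propagation delays (d/s per hop): 0.0146667, 4.83333, 18.8095, 0.00485 ms; sum = 23.6624 ms.
Processing at 3 router(s): 3 × 1.4 ms = 4.2 ms.
End-to-end = 107.9 ms.

107.9 ms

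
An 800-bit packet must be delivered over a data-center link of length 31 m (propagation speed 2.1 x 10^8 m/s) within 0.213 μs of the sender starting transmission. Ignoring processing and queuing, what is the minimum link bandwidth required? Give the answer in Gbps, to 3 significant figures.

Propagation delay = 31 / 210000000 = 0.147619 μs.
Transmission budget = 0.213 − 0.147619 = 0.065381 μs.
R ≥ L / t_tx = 800 bits / 6.5381e-08 s = 12.2 Gbps.

12.2 Gbps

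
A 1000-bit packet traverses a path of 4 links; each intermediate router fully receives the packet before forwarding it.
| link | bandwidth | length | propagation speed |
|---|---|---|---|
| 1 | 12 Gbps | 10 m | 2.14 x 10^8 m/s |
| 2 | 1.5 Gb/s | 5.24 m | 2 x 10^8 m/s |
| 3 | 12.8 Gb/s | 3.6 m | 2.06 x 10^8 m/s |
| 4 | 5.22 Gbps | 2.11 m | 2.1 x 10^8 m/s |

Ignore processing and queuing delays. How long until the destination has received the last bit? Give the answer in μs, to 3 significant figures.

1.12 μs

Transmission delays (L/R per hop): 0.0833333, 0.666667, 0.078125, 0.191571 μs; sum = 1.0197 μs.
Propagation delays (d/s per hop): 0.046729, 0.0262, 0.0174757, 0.0100476 μs; sum = 0.100452 μs.
End-to-end = 1.12 μs.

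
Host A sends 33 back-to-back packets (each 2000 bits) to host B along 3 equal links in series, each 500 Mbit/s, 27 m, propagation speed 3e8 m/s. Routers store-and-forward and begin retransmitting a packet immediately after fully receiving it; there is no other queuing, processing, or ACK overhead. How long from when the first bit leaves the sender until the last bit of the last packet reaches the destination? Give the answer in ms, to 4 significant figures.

Per-hop transmission t_tx = L/R = 2000/500000000 = 0.004 ms.
Per-hop propagation t_prop = 27/300000000 = 9e-05 ms.
Pipeline fill: first packet needs 3·t_tx to clear all hops; remaining 32 packets each add one t_tx.
Total = (3+33-1)·t_tx + 3·t_prop = 35·0.004 + 3·9e-05 = 0.1403 ms.

0.1403 ms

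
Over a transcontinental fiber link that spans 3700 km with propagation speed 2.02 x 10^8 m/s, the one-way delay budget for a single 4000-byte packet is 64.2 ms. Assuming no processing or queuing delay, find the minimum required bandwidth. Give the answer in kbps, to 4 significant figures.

697.4 kbps

L = 32000 bits.
Propagation delay = 3700000 / 202000000 = 18.3168 ms.
Transmission budget = 64.2 − 18.3168 = 45.8832 ms.
R ≥ L / t_tx = 32000 bits / 0.0458832 s = 697.4 kbps.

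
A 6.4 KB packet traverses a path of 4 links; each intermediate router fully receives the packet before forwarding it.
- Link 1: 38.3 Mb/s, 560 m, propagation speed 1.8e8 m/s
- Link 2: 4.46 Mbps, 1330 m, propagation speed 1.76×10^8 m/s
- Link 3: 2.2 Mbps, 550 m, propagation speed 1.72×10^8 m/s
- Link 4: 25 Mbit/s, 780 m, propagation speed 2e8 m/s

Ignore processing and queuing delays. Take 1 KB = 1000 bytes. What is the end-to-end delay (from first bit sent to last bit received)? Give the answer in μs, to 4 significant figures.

L = 51200 bits.
Transmission delays (L/R per hop): 1336.81, 11479.8, 23272.7, 2048 μs; sum = 38137.4 μs.
Propagation delays (d/s per hop): 3.11111, 7.55682, 3.19767, 3.9 μs; sum = 17.7656 μs.
End-to-end = 38160 μs.

38160 μs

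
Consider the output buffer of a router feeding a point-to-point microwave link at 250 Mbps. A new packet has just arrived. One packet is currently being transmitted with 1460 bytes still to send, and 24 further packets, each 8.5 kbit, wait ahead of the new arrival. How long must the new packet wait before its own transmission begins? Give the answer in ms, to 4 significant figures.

0.8627 ms

Each queued packet: L/R = 8500/250000000 = 0.034 ms.
24 queued → 0.816 ms.
Plus remaining 11680 bits of current packet: 0.04672 ms.
Queuing delay = 0.8627 ms.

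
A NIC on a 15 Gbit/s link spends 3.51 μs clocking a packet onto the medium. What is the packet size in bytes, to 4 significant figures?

L = R × t_tx = 15000000000 b/s × 3.51e-06 s = 52650 bits.
In bytes: 52650 / 8 = 6581 bytes.

6581 bytes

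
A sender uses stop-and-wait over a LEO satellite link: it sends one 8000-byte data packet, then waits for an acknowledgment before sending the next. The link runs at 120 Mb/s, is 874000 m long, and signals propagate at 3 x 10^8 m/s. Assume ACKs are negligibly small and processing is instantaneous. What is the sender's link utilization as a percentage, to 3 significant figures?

t_tx = L/R = 64000/120000000 = 0.000533333 s.
t_prop = 874000/300000000 = 0.00291333 s; RTT = 0.00582667 s.
Cycle = t_tx + RTT = 0.00636 s.
Utilization = t_tx / cycle = 0.000533333/0.00636 = 8.39 %.

8.39 %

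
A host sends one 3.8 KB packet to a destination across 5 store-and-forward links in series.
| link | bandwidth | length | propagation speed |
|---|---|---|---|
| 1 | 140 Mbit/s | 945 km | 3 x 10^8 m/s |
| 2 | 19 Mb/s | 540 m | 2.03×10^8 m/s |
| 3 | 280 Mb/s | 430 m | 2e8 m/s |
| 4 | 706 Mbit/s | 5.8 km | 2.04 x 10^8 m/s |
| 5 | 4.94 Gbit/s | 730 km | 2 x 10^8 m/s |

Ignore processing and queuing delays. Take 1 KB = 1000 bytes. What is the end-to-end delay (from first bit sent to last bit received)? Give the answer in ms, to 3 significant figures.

L = 30400 bits.
Transmission delays (L/R per hop): 0.217143, 1.6, 0.108571, 0.0430595, 0.00615385 ms; sum = 1.97493 ms.
Propagation delays (d/s per hop): 3.15, 0.0026601, 0.00215, 0.0284314, 3.65 ms; sum = 6.83324 ms.
End-to-end = 8.81 ms.

8.81 ms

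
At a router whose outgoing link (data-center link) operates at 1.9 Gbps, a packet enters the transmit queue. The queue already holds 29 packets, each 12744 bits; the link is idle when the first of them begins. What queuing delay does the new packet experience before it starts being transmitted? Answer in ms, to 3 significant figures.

Each queued packet: L/R = 12744/1900000000 = 0.00670737 ms.
29 queued → 0.194514 ms.
Queuing delay = 0.195 ms.

0.195 ms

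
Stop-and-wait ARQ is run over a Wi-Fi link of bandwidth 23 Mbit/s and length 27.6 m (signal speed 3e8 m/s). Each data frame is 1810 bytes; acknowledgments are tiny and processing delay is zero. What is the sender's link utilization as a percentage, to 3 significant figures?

100 %

t_tx = L/R = 14480/23000000 = 0.000629565 s.
t_prop = 27.6/300000000 = 9.2e-08 s; RTT = 1.84e-07 s.
Cycle = t_tx + RTT = 0.000629749 s.
Utilization = t_tx / cycle = 0.000629565/0.000629749 = 100 %.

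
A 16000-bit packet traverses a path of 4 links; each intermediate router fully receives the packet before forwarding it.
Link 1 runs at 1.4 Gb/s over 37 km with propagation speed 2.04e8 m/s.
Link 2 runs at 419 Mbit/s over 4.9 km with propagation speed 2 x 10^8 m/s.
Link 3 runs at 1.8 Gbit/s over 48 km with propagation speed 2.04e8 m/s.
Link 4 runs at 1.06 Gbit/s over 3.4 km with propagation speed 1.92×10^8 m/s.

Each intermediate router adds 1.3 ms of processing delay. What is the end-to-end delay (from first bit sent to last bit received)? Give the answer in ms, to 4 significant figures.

Transmission delays (L/R per hop): 0.0114286, 0.0381862, 0.00888889, 0.0150943 ms; sum = 0.073598 ms.
Propagation delays (d/s per hop): 0.181373, 0.0245, 0.235294, 0.0177083 ms; sum = 0.458875 ms.
Processing at 3 router(s): 3 × 1.3 ms = 3.9 ms.
End-to-end = 4.432 ms.

4.432 ms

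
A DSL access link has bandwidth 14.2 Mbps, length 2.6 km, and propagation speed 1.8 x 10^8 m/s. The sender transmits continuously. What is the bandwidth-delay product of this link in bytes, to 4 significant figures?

25.64 bytes

Propagation delay = 2600 / 180000000 = 1.44444e-05 s.
BDP = R × t_prop = 14200000 × 1.44444e-05 = 205.111 bits.
In bytes: 205.111/8 = 25.64 bytes.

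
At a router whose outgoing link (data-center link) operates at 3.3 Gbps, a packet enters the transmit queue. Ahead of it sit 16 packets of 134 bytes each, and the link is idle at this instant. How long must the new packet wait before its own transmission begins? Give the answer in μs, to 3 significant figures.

Each queued packet: L/R = 1072/3300000000 = 0.324848 μs.
16 queued → 5.19758 μs.
Queuing delay = 5.20 μs.

5.20 μs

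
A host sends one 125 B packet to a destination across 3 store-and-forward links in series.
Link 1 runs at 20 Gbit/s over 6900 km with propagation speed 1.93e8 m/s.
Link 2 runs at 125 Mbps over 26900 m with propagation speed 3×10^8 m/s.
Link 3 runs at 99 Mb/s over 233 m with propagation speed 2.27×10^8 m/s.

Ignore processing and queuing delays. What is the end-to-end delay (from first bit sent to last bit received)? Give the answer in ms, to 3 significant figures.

L = 125 × 8 = 1000 bits.
Transmission delays (L/R per hop): 5e-05, 0.008, 0.010101 ms; sum = 0.018151 ms.
Propagation delays (d/s per hop): 35.7513, 0.0896667, 0.00102643 ms; sum = 35.842 ms.
End-to-end = 35.9 ms.

35.9 ms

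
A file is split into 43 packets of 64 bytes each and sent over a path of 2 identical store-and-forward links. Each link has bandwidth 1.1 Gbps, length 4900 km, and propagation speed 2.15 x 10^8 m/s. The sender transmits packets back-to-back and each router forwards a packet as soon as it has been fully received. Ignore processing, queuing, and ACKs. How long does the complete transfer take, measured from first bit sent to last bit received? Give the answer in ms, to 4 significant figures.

Per-hop transmission t_tx = L/R = 512/1100000000 = 0.000465455 ms.
Per-hop propagation t_prop = 4900000/215000000 = 22.7907 ms.
Pipeline fill: first packet needs 2·t_tx to clear all hops; remaining 42 packets each add one t_tx.
Total = (2+43-1)·t_tx + 2·t_prop = 44·0.000465455 + 2·22.7907 = 45.60 ms.

45.60 ms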